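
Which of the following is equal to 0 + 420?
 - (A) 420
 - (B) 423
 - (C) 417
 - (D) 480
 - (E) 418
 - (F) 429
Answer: A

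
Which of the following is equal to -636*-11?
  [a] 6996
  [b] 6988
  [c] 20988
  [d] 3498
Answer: a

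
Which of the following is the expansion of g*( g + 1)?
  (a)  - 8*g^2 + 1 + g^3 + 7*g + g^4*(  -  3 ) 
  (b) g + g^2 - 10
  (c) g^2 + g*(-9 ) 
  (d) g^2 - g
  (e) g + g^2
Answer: e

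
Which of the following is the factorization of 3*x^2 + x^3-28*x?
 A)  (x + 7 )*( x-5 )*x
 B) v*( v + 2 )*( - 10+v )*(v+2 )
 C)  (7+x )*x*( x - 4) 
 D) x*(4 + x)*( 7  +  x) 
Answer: C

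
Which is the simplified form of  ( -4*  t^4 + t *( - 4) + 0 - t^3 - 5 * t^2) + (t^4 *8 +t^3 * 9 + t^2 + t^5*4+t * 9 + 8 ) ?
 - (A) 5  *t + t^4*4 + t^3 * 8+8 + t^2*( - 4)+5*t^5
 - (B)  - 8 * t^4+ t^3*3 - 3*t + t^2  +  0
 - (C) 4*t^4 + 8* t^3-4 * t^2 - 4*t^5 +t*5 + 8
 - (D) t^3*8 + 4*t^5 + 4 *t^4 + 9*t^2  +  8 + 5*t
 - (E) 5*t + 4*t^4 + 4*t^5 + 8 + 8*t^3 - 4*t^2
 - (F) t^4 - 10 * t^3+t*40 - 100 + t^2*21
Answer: E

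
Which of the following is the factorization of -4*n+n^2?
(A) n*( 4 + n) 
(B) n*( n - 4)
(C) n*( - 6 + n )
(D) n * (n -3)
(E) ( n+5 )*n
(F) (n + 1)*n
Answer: B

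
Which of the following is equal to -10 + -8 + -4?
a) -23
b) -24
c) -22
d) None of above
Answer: c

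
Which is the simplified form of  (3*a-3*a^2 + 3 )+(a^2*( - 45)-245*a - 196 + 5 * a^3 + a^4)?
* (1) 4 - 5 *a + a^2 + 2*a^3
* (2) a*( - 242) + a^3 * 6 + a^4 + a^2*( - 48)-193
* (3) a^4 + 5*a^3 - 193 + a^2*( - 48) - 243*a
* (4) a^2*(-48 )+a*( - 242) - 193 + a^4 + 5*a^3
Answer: 4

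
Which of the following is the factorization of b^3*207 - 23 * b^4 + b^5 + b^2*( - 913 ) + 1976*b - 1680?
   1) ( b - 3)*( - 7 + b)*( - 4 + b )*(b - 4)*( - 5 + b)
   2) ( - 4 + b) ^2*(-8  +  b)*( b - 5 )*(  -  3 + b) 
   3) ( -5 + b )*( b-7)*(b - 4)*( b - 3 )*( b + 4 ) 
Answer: 1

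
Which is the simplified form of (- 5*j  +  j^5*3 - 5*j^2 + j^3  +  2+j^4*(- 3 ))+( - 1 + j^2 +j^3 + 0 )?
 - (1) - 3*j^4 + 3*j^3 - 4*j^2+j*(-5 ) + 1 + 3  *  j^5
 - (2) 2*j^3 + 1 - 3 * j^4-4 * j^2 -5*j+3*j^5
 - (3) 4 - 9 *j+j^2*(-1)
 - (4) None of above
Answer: 2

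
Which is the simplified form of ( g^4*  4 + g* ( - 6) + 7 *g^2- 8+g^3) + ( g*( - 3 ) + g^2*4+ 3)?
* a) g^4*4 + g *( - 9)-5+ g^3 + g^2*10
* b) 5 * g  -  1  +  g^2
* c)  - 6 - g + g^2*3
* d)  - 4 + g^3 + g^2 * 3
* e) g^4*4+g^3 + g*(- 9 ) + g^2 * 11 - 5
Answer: e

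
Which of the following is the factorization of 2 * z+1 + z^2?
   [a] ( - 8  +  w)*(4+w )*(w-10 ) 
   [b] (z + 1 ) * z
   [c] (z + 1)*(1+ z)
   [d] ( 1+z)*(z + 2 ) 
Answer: c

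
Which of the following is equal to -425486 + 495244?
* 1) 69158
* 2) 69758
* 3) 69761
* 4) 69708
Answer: 2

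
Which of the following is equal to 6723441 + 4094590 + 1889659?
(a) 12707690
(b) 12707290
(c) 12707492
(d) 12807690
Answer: a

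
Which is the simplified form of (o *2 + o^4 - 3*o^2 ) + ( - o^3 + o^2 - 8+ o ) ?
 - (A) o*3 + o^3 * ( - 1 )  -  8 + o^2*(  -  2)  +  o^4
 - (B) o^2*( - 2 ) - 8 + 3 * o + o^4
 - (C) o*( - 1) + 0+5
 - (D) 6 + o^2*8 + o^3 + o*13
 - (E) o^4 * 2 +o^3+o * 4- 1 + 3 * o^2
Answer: A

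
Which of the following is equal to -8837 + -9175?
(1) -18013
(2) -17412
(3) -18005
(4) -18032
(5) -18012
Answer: 5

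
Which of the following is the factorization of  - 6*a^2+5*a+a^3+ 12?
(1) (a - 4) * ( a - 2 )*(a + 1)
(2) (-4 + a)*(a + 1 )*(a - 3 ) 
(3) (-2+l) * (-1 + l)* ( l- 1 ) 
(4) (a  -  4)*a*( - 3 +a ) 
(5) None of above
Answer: 2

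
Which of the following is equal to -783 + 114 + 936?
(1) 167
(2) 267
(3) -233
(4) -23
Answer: 2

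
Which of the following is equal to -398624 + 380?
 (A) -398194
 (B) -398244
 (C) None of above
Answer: B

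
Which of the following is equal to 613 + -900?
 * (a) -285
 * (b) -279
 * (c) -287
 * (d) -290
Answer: c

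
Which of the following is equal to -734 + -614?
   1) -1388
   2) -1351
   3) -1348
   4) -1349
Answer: 3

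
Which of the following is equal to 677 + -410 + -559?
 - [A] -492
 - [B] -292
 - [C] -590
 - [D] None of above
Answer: B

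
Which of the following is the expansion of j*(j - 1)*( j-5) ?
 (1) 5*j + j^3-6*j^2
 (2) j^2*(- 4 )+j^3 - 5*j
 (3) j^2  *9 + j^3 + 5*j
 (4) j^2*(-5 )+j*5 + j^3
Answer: 1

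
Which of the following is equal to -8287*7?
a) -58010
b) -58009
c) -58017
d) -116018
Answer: b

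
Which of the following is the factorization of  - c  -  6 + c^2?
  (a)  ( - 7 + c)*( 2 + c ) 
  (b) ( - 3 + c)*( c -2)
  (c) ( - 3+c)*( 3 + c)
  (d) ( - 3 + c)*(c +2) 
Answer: d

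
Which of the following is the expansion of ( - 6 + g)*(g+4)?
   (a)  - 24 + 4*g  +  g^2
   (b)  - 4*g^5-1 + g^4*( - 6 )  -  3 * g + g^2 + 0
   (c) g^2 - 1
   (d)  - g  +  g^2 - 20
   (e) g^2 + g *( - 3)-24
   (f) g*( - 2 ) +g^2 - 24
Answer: f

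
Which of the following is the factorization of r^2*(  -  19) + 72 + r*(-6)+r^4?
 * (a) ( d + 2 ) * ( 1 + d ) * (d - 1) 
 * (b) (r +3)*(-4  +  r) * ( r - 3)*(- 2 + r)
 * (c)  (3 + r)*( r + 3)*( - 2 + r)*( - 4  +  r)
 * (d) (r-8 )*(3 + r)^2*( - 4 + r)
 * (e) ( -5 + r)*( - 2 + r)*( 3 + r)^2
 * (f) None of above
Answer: c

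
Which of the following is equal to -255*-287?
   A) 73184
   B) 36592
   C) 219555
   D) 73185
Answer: D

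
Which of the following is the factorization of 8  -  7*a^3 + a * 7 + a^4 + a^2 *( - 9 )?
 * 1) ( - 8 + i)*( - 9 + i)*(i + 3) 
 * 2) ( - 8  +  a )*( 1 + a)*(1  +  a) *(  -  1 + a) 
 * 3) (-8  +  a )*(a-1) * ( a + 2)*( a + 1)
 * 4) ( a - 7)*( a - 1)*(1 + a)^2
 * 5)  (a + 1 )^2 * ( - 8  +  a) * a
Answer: 2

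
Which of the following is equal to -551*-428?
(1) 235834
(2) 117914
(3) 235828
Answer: 3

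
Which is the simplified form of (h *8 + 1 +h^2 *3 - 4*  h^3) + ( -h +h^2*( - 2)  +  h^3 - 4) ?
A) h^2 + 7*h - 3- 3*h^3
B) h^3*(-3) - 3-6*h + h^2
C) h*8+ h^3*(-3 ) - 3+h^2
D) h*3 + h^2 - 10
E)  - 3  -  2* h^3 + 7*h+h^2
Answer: A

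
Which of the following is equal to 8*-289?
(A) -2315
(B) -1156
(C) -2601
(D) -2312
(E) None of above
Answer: D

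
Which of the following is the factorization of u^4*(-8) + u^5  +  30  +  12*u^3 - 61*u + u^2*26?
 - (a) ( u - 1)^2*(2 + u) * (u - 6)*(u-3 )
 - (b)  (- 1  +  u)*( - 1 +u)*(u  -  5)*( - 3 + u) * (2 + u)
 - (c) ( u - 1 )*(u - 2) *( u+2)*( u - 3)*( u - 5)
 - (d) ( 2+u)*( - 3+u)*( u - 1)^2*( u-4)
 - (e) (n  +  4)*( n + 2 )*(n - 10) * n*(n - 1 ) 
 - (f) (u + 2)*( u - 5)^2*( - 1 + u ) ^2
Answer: b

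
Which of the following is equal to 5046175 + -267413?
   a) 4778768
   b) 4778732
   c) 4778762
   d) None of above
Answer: c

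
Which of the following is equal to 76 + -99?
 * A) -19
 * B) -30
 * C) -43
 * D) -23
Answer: D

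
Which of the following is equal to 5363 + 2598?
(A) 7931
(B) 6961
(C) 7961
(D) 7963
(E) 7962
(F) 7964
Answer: C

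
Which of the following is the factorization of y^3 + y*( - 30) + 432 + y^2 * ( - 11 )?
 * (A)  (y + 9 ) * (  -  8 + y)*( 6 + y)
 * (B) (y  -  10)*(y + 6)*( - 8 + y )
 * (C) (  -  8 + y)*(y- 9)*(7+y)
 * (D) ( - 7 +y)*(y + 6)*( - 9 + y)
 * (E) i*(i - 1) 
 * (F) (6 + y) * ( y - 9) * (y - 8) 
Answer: F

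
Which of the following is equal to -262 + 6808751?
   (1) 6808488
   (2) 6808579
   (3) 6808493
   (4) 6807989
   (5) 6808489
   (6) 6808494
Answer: 5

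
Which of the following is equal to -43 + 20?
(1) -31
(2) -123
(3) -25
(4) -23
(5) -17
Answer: 4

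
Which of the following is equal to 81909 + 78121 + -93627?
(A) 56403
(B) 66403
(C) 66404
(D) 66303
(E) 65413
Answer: B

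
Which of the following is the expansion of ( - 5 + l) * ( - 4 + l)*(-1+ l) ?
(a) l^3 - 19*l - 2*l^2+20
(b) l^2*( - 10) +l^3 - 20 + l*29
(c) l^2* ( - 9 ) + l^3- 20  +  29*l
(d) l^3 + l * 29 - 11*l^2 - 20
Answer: b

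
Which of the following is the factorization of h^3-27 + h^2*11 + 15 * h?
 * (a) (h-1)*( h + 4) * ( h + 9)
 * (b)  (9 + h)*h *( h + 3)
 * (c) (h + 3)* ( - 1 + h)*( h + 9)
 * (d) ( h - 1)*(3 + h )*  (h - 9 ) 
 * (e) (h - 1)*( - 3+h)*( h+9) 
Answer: c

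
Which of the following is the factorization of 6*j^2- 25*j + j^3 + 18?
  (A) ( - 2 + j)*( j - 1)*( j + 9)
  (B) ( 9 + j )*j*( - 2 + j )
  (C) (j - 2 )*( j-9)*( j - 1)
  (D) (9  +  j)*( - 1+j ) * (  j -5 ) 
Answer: A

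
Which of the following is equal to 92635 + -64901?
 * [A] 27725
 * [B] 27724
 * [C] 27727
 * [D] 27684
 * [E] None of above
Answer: E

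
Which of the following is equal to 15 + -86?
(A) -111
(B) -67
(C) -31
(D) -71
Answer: D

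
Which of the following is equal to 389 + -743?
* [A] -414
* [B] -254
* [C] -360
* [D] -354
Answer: D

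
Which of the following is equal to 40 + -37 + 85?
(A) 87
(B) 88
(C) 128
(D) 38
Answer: B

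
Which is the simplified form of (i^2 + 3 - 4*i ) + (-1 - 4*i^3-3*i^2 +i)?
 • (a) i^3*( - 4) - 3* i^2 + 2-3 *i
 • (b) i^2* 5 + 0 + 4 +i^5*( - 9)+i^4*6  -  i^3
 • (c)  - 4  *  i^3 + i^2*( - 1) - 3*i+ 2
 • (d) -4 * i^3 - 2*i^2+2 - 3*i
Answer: d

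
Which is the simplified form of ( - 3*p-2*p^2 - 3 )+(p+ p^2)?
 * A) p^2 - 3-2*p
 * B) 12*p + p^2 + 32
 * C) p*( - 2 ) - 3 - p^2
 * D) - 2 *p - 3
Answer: C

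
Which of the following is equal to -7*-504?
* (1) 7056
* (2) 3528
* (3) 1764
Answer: 2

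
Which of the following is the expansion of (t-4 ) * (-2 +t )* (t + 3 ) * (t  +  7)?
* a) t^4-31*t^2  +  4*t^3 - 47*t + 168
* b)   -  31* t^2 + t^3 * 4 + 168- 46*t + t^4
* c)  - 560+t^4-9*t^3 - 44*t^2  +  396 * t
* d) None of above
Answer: b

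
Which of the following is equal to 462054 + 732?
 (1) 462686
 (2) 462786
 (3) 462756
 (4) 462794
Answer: 2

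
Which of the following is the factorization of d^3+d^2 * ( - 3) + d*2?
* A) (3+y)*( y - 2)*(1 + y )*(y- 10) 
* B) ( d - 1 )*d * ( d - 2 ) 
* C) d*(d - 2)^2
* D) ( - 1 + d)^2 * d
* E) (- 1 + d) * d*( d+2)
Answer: B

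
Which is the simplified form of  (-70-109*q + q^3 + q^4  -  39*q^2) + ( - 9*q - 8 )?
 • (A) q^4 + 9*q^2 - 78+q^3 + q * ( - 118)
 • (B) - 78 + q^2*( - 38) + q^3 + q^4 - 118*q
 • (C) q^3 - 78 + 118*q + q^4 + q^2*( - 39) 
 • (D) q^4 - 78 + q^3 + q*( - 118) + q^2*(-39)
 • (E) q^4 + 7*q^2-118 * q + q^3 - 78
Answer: D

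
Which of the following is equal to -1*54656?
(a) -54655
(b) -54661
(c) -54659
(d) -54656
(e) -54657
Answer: d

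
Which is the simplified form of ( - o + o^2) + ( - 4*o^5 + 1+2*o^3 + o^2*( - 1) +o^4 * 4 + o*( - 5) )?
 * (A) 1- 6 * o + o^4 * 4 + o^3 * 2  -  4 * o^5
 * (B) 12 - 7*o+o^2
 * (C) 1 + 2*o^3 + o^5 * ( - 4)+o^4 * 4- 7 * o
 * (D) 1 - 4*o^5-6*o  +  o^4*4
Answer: A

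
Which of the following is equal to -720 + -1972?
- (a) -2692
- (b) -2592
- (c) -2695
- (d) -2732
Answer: a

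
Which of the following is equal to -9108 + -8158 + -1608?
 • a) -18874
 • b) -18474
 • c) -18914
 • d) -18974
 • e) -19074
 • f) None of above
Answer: a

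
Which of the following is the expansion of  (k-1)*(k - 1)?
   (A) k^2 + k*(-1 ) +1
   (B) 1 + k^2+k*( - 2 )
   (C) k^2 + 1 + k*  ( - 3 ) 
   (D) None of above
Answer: B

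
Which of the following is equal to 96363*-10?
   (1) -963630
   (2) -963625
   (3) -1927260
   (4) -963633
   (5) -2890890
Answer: 1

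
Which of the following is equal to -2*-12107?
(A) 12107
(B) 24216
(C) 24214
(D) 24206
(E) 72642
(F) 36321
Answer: C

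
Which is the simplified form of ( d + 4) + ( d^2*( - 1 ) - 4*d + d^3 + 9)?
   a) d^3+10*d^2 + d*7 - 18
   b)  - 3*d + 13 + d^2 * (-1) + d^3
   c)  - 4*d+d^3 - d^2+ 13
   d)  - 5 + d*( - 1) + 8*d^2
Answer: b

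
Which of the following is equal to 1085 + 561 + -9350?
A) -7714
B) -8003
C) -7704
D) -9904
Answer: C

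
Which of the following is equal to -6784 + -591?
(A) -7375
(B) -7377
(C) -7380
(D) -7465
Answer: A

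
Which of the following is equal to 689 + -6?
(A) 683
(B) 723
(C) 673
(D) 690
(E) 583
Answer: A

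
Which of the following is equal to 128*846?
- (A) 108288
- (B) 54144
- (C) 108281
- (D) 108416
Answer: A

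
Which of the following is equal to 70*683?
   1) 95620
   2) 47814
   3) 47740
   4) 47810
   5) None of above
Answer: 4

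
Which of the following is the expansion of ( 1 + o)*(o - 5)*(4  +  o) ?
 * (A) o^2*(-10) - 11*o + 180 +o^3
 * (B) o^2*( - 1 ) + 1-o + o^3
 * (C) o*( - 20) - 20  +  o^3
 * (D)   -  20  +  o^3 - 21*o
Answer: D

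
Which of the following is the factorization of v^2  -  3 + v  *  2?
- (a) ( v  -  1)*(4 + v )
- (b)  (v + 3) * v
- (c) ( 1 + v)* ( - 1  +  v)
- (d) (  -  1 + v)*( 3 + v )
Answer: d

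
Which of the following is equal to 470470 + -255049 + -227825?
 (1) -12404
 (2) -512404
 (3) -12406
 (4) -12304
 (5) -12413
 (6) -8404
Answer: 1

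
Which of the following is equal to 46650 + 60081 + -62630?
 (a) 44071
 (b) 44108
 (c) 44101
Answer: c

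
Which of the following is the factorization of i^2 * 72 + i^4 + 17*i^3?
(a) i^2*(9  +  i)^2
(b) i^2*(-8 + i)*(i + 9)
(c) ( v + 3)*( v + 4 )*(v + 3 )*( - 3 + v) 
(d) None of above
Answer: d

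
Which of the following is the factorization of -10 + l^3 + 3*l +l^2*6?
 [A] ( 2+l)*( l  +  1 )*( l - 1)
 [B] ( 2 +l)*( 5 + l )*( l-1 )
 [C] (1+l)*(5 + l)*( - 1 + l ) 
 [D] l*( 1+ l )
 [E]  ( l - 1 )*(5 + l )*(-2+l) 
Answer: B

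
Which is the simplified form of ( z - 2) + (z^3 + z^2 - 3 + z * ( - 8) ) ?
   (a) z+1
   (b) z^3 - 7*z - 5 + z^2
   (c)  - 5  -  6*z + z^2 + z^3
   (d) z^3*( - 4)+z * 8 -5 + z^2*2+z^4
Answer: b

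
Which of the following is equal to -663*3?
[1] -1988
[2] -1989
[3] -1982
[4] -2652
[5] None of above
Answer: 2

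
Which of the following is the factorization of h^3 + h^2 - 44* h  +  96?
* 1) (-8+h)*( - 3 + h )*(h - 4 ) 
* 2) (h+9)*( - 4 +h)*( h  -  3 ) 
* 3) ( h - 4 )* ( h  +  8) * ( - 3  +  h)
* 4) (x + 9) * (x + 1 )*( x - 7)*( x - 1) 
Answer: 3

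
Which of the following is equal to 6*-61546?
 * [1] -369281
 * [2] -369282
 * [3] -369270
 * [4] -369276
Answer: 4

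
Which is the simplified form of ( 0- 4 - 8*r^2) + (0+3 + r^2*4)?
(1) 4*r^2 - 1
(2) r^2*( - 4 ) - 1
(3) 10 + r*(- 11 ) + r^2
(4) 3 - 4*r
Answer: 2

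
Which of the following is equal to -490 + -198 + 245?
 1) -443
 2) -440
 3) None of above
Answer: 1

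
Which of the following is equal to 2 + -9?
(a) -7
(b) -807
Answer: a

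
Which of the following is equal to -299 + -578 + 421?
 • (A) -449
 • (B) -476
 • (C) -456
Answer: C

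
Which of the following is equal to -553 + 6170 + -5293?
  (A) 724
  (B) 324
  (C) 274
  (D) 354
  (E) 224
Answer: B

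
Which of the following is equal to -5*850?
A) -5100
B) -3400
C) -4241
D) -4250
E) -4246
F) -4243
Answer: D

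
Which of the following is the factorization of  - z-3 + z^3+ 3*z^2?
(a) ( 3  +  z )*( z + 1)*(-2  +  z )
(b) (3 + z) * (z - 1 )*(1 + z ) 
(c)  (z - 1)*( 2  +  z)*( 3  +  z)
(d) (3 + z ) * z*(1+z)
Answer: b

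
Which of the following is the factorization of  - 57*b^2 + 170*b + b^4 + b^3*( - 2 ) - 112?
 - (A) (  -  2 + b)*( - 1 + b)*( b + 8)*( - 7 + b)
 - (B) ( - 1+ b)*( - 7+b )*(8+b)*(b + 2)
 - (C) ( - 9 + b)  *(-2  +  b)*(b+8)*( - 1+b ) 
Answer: A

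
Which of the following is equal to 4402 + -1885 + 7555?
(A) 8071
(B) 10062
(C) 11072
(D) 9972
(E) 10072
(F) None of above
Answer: E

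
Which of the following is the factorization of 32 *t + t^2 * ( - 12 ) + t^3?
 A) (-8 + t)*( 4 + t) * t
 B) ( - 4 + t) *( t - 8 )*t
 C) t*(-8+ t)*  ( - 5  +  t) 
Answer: B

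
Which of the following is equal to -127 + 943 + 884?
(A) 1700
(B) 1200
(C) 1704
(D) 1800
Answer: A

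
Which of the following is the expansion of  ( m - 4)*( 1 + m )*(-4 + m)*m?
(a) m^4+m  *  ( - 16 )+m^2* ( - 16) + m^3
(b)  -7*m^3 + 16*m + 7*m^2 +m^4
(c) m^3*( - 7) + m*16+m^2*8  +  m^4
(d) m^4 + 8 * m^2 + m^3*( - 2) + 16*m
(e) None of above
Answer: c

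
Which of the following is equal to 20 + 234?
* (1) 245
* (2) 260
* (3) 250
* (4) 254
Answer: 4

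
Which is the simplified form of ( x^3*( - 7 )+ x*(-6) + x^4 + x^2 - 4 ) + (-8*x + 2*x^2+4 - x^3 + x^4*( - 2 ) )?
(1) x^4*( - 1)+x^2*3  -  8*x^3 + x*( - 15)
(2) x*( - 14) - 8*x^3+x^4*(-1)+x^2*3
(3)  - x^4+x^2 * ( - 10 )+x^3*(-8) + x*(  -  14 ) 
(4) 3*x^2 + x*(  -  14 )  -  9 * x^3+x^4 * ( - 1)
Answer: 2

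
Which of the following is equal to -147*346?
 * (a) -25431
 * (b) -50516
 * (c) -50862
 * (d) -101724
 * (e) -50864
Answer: c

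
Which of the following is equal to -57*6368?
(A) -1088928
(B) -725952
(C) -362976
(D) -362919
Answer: C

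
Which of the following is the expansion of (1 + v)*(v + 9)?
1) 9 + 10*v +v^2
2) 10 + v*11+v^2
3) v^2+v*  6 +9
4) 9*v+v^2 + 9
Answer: 1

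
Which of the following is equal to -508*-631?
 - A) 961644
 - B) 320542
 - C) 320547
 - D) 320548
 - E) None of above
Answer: D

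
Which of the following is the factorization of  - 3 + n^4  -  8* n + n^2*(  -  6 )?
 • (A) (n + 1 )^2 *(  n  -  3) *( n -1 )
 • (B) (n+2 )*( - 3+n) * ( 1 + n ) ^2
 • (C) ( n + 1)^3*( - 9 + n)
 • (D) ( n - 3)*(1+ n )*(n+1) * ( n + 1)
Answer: D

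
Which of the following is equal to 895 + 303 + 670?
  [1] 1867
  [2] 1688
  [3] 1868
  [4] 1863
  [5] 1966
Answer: 3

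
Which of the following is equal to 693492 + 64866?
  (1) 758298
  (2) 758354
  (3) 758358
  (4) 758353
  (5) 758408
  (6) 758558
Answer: 3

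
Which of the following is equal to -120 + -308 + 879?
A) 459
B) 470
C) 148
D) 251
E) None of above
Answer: E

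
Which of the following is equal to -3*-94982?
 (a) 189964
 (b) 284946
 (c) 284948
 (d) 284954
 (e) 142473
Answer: b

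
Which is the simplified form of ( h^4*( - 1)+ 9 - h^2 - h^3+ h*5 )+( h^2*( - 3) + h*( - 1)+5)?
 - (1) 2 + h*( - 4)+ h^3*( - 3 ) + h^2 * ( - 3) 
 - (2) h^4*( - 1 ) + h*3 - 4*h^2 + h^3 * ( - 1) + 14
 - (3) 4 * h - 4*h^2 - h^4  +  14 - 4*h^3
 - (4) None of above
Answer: 4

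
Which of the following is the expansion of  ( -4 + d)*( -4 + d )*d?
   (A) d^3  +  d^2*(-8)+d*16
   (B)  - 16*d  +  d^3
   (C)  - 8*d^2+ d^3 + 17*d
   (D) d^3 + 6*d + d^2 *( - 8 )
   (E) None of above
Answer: A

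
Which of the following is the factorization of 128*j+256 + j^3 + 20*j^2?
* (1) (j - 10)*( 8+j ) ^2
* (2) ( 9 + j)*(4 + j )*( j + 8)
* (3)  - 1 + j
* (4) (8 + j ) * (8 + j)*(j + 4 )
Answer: 4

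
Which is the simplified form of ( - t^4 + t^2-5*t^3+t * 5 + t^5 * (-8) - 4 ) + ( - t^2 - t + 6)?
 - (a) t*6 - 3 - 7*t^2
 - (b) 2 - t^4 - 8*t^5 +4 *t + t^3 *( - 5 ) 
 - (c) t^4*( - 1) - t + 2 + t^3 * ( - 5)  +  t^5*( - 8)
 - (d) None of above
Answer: b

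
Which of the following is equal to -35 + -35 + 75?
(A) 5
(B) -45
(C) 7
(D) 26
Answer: A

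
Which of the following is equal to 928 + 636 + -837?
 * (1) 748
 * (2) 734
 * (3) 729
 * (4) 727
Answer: 4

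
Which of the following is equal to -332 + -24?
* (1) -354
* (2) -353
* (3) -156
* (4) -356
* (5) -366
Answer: 4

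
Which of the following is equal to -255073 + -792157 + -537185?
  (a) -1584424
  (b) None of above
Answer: b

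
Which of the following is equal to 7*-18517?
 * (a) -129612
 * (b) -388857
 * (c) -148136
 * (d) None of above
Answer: d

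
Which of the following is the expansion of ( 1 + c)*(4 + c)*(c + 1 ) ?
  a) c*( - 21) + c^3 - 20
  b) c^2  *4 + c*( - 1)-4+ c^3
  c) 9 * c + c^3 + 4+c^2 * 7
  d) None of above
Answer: d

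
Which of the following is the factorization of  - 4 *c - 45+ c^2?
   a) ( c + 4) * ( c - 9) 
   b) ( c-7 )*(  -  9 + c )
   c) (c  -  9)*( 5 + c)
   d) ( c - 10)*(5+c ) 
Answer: c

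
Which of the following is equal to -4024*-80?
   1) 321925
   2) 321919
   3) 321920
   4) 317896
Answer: 3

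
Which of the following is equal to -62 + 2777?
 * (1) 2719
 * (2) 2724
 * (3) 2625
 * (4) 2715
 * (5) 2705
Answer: 4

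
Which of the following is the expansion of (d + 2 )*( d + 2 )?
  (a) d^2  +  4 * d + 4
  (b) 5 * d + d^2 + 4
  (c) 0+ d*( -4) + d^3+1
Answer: a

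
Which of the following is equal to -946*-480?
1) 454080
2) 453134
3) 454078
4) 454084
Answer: 1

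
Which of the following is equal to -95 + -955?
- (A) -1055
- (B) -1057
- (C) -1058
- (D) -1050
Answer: D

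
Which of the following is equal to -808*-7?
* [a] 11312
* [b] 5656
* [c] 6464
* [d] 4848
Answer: b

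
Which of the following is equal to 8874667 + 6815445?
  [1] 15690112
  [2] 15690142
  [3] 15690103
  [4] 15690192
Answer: 1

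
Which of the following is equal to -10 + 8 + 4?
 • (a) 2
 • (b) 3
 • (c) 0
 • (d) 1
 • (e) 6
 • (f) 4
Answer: a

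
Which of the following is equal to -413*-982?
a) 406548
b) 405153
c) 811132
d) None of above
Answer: d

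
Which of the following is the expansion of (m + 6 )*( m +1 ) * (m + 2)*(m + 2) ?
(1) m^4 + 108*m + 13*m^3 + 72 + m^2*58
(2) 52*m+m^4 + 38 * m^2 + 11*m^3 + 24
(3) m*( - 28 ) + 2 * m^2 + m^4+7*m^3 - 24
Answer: 2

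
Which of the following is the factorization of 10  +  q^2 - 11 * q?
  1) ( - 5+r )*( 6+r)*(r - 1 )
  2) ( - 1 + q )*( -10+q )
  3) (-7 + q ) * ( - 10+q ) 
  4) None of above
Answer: 2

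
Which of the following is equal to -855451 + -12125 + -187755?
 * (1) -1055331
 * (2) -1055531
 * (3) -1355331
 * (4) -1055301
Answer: 1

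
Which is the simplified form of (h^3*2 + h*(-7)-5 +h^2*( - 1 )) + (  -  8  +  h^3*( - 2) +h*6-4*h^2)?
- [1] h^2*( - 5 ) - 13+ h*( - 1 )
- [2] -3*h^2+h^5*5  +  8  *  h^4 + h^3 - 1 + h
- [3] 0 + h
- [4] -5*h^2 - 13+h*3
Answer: 1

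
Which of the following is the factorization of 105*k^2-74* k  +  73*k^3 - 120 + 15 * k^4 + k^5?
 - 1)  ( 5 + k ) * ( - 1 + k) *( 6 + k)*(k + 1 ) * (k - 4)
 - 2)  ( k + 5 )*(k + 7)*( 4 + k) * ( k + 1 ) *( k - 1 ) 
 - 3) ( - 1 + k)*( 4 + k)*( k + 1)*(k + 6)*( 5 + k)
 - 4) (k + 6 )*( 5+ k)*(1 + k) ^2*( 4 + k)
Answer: 3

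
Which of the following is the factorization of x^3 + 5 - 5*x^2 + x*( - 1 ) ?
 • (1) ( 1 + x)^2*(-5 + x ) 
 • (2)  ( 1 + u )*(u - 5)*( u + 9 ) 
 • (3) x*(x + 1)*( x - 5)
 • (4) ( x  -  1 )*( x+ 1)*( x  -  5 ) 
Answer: 4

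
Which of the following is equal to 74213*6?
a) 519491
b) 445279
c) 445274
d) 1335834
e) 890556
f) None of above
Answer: f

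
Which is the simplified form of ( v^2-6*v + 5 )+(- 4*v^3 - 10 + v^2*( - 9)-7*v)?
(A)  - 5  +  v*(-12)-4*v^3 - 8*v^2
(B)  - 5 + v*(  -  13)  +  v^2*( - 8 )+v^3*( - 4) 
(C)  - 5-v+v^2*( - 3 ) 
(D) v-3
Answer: B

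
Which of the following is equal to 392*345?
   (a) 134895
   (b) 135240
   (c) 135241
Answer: b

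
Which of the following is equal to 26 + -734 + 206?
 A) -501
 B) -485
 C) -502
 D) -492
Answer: C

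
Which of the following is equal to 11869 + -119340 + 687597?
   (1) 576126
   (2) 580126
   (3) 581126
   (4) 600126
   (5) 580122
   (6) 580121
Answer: 2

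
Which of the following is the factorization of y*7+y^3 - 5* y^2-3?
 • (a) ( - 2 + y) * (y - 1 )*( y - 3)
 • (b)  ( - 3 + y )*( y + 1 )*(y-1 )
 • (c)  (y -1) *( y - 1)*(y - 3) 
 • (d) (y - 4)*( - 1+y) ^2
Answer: c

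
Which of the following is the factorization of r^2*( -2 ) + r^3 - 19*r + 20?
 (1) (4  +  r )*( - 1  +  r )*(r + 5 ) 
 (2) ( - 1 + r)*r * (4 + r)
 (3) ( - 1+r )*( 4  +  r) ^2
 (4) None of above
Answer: 4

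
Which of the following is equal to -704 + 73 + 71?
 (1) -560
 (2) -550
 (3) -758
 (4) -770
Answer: 1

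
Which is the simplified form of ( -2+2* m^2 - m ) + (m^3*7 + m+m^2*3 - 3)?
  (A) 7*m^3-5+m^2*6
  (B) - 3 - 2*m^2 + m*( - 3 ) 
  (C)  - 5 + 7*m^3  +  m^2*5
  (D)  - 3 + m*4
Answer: C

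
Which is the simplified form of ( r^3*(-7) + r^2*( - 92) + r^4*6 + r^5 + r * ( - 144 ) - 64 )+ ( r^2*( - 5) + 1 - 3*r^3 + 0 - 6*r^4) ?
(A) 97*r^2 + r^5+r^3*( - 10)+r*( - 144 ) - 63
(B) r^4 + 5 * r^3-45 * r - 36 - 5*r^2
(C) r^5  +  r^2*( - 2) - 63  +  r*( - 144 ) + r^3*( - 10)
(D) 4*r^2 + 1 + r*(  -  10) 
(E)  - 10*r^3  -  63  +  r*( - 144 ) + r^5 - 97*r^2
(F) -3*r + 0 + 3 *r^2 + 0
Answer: E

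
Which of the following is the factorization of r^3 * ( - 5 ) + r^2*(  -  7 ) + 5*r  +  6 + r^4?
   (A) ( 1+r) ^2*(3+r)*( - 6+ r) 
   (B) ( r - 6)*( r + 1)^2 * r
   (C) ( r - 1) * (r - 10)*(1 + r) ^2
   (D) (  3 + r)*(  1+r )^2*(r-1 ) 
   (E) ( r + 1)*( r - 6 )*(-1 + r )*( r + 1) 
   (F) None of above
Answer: E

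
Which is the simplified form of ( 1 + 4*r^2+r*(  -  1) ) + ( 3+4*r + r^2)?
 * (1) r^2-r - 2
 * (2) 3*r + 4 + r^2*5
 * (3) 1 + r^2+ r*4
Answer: 2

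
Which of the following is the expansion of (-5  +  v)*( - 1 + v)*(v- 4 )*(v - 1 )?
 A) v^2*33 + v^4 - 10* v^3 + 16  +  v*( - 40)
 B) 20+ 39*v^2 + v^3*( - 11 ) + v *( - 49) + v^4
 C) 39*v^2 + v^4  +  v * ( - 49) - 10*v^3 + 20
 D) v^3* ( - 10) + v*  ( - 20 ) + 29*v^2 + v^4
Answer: B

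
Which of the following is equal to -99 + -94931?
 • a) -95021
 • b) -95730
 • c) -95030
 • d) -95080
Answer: c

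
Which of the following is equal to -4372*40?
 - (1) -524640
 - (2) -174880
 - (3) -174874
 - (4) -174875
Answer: 2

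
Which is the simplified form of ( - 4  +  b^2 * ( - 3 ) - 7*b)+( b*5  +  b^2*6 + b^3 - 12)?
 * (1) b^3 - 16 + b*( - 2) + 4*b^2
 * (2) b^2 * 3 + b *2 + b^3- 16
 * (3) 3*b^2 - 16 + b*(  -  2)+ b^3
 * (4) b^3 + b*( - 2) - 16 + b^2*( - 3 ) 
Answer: 3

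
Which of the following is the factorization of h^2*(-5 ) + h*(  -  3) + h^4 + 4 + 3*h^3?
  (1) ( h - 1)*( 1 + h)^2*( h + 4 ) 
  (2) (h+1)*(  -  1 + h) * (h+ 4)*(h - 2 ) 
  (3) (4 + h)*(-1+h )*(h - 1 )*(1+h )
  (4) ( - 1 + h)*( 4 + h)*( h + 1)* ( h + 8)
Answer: 3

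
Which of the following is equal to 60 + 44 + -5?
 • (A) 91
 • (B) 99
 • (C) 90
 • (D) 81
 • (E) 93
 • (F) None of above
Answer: B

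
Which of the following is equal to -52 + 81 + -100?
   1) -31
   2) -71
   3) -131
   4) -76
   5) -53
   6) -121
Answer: 2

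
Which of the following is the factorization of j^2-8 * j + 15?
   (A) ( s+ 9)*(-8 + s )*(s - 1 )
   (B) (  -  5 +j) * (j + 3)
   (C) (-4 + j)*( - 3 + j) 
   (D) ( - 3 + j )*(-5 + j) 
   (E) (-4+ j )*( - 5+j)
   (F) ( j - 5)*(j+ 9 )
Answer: D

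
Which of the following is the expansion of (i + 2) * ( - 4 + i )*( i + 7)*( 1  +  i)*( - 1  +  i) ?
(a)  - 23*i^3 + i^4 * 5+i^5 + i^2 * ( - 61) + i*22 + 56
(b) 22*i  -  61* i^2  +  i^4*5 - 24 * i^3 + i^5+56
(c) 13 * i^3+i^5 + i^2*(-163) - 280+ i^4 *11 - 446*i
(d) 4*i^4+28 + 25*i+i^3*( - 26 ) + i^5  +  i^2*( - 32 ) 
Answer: a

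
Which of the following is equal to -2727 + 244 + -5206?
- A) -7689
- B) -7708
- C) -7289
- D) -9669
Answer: A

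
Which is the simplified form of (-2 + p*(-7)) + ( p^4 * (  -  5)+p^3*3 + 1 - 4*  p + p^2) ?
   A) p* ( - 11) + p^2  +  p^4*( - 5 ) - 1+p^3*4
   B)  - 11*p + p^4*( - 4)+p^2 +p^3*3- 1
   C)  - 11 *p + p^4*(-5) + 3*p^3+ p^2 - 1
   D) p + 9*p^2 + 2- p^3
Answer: C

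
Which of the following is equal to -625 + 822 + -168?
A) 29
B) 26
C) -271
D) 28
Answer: A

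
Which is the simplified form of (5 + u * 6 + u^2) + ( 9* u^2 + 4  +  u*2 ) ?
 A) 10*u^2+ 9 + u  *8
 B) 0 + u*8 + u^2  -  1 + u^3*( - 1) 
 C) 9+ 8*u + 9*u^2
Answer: A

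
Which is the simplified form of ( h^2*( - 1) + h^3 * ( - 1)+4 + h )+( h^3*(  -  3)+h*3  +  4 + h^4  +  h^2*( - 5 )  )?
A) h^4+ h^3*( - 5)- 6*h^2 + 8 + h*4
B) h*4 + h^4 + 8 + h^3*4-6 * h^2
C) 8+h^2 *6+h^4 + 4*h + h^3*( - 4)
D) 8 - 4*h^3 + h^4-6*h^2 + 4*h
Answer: D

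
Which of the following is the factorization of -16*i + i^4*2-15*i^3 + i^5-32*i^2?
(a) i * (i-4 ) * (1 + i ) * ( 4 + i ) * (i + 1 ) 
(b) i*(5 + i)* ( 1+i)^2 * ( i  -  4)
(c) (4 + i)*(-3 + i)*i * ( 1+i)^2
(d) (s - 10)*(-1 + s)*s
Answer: a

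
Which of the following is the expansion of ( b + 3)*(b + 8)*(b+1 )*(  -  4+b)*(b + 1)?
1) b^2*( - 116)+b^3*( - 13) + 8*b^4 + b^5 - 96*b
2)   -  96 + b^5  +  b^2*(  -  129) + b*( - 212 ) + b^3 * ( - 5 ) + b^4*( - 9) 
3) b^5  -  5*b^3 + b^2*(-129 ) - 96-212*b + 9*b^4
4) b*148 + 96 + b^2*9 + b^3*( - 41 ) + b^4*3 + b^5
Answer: 3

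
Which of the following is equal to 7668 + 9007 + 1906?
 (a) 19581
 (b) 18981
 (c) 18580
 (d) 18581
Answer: d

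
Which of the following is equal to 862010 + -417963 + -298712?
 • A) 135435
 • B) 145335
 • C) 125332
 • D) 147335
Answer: B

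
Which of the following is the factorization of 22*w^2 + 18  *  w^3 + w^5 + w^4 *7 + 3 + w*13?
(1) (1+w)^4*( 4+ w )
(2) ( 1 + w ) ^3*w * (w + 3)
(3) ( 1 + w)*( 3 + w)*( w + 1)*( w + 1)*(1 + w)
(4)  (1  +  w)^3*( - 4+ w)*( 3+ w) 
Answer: 3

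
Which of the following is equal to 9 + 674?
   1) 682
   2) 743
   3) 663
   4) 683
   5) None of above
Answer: 4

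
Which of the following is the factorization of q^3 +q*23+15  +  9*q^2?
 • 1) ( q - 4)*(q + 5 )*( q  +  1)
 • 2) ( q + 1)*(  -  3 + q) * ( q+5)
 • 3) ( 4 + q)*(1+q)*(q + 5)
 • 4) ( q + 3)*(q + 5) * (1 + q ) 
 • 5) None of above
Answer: 4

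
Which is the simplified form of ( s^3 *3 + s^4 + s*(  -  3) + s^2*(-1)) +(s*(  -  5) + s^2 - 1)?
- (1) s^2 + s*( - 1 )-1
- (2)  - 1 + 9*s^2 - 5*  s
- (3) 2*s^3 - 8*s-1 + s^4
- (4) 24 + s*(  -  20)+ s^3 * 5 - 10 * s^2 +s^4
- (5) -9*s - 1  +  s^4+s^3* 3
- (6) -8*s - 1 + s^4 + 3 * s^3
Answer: 6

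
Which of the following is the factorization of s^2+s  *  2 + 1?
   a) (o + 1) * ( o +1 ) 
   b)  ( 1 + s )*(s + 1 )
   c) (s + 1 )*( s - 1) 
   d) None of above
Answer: b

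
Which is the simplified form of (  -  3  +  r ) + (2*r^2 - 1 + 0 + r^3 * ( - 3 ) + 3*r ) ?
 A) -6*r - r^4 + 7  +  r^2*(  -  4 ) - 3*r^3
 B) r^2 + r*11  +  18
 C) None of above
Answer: C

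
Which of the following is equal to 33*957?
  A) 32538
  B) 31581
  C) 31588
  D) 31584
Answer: B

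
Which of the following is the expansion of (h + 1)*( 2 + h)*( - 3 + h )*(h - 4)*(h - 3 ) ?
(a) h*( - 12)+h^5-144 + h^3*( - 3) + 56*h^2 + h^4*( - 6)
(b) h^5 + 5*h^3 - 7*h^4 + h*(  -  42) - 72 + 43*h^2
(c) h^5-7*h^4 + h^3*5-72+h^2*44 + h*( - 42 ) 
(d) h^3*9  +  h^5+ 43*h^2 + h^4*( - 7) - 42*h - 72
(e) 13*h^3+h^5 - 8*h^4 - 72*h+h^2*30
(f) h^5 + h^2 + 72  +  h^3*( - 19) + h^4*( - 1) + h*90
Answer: b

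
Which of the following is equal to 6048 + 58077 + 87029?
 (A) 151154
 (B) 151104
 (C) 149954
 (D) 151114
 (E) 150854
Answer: A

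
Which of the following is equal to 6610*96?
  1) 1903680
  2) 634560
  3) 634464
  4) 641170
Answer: 2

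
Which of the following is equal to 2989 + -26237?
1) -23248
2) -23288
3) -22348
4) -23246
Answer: 1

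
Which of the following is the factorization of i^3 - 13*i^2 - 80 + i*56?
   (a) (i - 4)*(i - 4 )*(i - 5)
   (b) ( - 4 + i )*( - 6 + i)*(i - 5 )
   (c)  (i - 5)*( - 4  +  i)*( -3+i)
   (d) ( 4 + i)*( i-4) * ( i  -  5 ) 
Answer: a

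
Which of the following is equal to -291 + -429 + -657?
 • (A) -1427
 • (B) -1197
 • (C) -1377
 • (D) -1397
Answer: C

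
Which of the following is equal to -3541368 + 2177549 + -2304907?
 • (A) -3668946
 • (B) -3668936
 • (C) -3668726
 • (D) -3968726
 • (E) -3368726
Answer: C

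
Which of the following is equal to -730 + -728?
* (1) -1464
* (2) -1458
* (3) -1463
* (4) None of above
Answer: 2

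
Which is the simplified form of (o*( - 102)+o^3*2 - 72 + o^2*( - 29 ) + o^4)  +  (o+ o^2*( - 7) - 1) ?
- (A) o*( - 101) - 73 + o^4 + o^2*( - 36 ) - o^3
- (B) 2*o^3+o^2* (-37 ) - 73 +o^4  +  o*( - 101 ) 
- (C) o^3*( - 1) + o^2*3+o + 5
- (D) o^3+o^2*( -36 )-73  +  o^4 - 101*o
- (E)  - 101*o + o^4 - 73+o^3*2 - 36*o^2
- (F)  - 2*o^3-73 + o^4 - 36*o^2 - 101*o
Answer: E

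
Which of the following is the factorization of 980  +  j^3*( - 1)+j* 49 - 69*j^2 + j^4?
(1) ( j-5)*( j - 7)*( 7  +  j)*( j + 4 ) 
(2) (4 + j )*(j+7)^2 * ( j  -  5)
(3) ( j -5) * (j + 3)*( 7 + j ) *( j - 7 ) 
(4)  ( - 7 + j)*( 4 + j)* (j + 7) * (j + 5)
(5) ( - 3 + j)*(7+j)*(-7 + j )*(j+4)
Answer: 1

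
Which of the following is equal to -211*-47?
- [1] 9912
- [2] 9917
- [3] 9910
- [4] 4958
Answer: 2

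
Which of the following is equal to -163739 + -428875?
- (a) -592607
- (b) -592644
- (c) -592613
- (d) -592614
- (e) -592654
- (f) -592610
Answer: d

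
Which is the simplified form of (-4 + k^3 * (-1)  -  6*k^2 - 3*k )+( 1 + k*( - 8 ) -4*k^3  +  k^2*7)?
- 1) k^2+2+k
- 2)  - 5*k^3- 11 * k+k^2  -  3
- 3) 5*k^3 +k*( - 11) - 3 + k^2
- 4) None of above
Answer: 2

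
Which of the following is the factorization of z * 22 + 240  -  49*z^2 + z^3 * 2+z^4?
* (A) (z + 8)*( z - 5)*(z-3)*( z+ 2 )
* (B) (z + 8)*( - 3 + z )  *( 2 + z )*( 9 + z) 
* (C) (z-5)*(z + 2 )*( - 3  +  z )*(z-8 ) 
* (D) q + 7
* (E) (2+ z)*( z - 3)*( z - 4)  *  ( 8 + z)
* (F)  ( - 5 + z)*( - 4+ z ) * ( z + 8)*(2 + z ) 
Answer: A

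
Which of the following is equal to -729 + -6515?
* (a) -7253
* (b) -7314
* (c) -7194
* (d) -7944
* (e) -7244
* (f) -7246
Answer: e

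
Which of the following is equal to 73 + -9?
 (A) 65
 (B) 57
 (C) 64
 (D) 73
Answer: C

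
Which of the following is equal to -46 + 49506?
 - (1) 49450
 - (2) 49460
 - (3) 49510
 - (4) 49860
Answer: 2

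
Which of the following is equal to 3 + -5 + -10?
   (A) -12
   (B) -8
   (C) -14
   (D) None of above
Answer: A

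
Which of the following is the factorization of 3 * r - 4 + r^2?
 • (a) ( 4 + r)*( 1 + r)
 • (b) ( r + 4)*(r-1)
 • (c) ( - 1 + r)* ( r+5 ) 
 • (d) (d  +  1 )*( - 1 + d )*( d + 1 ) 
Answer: b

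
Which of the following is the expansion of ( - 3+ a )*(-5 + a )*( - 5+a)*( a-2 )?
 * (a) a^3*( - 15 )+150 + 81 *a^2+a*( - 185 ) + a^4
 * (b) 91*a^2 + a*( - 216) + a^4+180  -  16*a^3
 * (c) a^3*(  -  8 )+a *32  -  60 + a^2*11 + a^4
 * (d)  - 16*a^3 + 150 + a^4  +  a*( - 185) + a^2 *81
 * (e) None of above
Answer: a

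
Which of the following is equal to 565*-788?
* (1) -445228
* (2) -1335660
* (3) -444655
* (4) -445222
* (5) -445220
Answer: 5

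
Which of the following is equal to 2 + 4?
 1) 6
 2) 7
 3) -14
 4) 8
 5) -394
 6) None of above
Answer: 1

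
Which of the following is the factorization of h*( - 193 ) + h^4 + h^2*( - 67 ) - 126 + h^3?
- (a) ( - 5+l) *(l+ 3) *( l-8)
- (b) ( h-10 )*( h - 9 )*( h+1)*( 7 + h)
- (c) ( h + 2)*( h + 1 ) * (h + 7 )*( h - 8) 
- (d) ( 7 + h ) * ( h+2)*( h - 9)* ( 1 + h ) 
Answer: d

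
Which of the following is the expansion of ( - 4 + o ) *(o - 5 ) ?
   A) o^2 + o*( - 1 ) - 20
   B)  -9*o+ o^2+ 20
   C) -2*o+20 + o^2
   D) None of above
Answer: B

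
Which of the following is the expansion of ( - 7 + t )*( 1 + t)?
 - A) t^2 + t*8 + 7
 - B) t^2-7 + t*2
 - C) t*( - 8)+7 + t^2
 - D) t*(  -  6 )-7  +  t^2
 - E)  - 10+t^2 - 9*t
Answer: D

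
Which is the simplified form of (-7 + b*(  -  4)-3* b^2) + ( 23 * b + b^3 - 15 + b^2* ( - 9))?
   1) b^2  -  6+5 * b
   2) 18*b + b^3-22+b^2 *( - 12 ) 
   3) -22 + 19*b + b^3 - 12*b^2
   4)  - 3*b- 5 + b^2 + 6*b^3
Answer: 3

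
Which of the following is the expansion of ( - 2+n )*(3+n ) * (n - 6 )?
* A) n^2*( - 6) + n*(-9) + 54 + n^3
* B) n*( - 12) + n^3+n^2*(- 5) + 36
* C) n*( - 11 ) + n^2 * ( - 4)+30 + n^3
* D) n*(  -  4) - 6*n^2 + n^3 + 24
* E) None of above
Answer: B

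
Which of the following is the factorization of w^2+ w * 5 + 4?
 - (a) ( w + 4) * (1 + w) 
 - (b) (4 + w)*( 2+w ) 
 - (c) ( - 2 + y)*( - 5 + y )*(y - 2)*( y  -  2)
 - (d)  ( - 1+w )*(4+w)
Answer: a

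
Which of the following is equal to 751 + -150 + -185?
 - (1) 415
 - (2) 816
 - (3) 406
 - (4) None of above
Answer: 4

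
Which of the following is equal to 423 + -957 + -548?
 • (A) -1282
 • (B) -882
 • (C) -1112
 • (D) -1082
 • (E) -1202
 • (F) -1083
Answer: D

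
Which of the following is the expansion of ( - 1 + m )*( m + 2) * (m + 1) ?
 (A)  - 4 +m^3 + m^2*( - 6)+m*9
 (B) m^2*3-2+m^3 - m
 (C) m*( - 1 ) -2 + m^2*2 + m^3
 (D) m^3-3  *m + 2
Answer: C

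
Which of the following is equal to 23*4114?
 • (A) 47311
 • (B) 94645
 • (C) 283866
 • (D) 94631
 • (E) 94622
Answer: E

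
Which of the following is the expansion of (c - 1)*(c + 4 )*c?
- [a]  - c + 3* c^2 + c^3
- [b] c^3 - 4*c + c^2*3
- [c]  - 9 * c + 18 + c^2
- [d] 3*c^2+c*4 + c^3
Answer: b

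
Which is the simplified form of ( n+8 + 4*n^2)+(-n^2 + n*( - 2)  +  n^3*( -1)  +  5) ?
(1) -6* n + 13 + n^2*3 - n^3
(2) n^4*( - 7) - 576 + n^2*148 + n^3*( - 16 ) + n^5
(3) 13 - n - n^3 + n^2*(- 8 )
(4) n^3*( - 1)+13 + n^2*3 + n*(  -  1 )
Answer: 4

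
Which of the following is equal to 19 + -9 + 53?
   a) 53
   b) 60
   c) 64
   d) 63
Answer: d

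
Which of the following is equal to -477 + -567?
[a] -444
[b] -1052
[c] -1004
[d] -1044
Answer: d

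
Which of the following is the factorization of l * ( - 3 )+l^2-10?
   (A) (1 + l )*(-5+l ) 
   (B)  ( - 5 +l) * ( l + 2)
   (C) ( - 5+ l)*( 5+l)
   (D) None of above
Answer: B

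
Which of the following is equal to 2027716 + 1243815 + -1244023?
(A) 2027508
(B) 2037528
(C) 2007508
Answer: A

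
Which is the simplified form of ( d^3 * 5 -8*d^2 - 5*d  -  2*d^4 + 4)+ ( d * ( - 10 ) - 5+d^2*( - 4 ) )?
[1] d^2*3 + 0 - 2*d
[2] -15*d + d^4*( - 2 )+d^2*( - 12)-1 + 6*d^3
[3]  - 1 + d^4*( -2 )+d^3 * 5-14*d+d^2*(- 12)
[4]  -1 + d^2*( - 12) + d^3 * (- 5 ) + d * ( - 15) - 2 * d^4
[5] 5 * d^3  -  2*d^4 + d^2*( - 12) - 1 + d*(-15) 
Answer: 5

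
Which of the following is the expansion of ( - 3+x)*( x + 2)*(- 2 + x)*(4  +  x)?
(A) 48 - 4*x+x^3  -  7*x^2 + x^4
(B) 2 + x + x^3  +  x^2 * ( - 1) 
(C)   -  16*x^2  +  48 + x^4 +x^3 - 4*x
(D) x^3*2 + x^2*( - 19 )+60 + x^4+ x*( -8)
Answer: C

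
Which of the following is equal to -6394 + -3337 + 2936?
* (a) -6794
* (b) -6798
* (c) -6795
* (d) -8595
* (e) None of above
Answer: c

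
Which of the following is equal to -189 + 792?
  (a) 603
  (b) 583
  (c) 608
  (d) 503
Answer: a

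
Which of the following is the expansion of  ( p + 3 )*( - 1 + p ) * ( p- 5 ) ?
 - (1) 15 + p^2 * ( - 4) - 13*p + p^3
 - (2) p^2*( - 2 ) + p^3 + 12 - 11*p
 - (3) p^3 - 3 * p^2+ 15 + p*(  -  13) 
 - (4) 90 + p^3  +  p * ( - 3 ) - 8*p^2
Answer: 3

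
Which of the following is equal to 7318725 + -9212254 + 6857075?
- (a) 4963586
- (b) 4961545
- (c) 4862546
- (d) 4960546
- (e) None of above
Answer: e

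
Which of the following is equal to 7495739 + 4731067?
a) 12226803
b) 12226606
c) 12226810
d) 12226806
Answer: d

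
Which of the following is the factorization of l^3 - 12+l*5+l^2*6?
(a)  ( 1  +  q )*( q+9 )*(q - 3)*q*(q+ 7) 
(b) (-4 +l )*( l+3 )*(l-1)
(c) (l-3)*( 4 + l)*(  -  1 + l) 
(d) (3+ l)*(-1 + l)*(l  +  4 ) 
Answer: d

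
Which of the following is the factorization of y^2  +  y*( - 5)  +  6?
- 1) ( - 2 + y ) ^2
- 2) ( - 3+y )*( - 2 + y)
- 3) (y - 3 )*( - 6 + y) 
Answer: 2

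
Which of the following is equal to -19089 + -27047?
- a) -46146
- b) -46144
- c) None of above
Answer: c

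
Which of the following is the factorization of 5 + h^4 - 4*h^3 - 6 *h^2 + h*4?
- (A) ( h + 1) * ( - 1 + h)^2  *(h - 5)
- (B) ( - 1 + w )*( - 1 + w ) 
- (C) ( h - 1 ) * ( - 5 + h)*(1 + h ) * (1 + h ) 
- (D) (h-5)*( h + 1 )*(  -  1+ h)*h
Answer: C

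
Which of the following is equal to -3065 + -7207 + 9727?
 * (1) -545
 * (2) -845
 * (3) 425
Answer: 1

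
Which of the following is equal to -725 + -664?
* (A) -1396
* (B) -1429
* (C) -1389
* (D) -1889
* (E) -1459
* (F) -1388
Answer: C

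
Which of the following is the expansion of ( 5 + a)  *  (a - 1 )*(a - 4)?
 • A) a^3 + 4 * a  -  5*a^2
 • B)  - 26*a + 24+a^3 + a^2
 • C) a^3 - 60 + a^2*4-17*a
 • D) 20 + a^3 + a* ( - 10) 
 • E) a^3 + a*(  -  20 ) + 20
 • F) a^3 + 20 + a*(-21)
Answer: F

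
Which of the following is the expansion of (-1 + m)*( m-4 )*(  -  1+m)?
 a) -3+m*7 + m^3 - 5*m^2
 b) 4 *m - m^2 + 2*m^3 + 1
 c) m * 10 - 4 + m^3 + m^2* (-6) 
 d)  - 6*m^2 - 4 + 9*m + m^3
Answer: d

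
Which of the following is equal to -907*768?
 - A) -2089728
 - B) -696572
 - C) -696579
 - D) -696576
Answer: D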